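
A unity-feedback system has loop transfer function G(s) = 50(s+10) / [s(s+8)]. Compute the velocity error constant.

The open loop has one pole at the origin → type 1 system.
K_v = lim_{s→0} s·G(s) = 50·10 / (8) = 62.5.

62.5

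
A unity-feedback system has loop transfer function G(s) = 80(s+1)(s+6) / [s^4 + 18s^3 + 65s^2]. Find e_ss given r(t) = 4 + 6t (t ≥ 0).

0

The denominator has no term below 65s^2 — 2 poles at s=0, type 2. Treating each term separately:
  • 4: tracked with zero error.
  • 6t: tracked with zero error.
Total e_ss = 0.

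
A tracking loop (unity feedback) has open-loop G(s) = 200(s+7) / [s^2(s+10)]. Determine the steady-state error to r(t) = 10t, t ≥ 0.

Two free integrators in G(s): this is a type 2 system.
A type-2 system has K_v = ∞, so it tracks a ramp input with zero steady-state error.

0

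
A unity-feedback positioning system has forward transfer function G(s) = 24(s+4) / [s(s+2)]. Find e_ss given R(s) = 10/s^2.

G(s) has one factor of s in the denominator, so the system is type 1.
K_v = lim_{s→0} s·G(s) = 24·4 / (2) = 48.
e_ss = 10/K_v = 10/48 = 5/24.

5/24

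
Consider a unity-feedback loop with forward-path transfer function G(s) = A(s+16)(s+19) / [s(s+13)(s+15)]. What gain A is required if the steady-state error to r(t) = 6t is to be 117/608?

System type = 1 (one pole at s=0).
K_v = lim_{s→0} s·G(s) = A·16·19 / (13·15) = (304/195)·A.
e_ss = 6/K_v = 117/608 ⇒ K_v = 1216/39 ⇒ A = (1216/39)/(304/195) = 20.

20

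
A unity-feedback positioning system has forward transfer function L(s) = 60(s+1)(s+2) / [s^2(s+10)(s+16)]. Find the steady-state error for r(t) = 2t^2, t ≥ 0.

16/3

System type = 2 (two poles at s=0).
K_a = lim_{s→0} s^2·L(s) = 60·1·2 / (10·16) = 0.75.
r(t) = 2t^2 gives R(s) = 4/s^3.
e_ss = 4/K_a = 4/0.75 = 16/3.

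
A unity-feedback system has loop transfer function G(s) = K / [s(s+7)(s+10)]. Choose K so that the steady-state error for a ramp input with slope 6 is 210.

2

G(s) has one factor of s in the denominator, so the system is type 1.
K_v = lim_{s→0} s·G(s) = K / (7·10) = (1/70)·K.
e_ss = 6/K_v = 210 ⇒ K_v = 1/35 ⇒ K = (1/35)/(1/70) = 2.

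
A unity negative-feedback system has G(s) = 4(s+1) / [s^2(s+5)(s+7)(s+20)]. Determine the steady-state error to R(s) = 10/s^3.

1750

Two free integrators in G(s): this is a type 2 system.
K_a = lim_{s→0} s^2·G(s) = 4·1 / (5·7·20) = 1/175.
r(t) = 5t^2 gives R(s) = 10/s^3.
e_ss = 10/K_a = 10/(1/175) = 1750.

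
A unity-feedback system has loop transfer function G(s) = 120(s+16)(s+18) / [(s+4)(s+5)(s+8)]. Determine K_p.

216

G(s) has no factors of s in the denominator, so the system is type 0.
K_p = lim_{s→0} G(s) = 120·16·18 / (4·5·8) = 216.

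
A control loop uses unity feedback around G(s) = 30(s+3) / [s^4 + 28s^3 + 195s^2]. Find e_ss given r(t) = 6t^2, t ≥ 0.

The denominator has no term below 195s^2 — 2 poles at s=0, type 2.
K_a = lim_{s→0} s^2·G(s) = 30·3 / 195 = 6/13.
r(t) = 6t^2 gives R(s) = 12/s^3.
e_ss = 12/K_a = 12/(6/13) = 26.

26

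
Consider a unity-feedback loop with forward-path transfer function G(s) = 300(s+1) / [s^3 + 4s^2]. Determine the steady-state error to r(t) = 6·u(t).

The denominator has no term below 4s^2 — 2 poles at s=0, type 2.
A type-2 system has K_p = ∞, so it tracks a step input with zero steady-state error.

0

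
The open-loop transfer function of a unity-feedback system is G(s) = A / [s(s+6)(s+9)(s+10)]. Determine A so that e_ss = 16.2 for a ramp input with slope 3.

The open loop has one pole at the origin → type 1 system.
K_v = lim_{s→0} s·G(s) = A / (6·9·10) = (1/540)·A.
e_ss = 3/K_v = 16.2 ⇒ K_v = 5/27 ⇒ A = (5/27)/(1/540) = 100.

100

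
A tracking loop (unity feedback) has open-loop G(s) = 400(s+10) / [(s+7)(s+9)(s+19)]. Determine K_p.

4000/1197

G(s) has no factors of s in the denominator, so the system is type 0.
K_p = lim_{s→0} G(s) = 400·10 / (7·9·19) = 4000/1197.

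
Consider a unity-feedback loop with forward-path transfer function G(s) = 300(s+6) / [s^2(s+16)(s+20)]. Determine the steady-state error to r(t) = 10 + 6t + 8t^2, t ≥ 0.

128/45

Two free integrators in G(s): this is a type 2 system. Taking each input component in turn:
  • 10: tracked with zero error.
  • 6t: tracked with zero error.
  • 8t^2: e_ss = 16/K_a with K_a=5.625 → 128/45.
Total e_ss = 128/45.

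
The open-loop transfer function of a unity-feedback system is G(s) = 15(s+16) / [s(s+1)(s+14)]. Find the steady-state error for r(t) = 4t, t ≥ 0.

G(s) has one factor of s in the denominator, so the system is type 1.
K_v = lim_{s→0} s·G(s) = 15·16 / (1·14) = 120/7.
e_ss = 4/K_v = 4/(120/7) = 7/30.

7/30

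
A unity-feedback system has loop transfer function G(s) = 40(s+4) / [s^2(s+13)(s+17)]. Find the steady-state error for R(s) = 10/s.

Two free integrators in G(s): this is a type 2 system.
A type-2 system has K_p = ∞, so it tracks a step input with zero steady-state error.

0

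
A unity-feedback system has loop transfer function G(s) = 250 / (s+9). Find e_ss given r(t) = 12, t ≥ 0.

The open loop has no poles at the origin → type 0 system.
K_p = lim_{s→0} G(s) = 250 / (9) = 250/9.
e_ss = 12/(1 + K_p) = 12/(259/9) = 108/259.

108/259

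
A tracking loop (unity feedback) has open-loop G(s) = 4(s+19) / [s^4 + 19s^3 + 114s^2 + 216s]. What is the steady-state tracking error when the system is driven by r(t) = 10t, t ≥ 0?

540/19

The denominator has no term below 216s — 1 pole at s=0, type 1.
K_v = lim_{s→0} s·G(s) = 4·19 / 216 = 19/54.
e_ss = 10/K_v = 10/(19/54) = 540/19.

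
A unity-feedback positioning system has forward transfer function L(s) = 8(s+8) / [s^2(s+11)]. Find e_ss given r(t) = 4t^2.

The open loop has two poles at the origin → type 2 system.
K_a = lim_{s→0} s^2·L(s) = 8·8 / (11) = 64/11.
r(t) = 4t^2 gives R(s) = 8/s^3.
e_ss = 8/K_a = 8/(64/11) = 1.375.

1.375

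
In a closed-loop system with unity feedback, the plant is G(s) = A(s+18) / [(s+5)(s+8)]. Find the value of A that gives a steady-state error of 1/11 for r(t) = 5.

The open loop has no poles at the origin → type 0 system.
K_p = lim_{s→0} G(s) = A·18 / (5·8) = 0.45·A.
e_ss = 5/(1 + K_p) = 1/11 ⇒ 1 + 0.45·A = 55 ⇒ A = 120.

120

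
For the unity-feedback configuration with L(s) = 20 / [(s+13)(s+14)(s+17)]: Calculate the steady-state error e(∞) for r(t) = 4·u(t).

System type = 0 (no poles at s=0).
K_p = lim_{s→0} L(s) = 20 / (13·14·17) = 10/1547.
e_ss = 4/(1 + K_p) = 4/(1557/1547) = 6188/1557.

6188/1557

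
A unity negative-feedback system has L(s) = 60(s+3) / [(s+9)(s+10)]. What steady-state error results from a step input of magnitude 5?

The open loop has no poles at the origin → type 0 system.
K_p = lim_{s→0} L(s) = 60·3 / (9·10) = 2.
e_ss = 5/(1 + K_p) = 5/3.

5/3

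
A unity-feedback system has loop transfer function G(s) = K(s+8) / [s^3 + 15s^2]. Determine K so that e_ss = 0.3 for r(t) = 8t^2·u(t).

Lowest-order denominator term is 15s^2, so the open loop has 2 poles at the origin → type 2 system.
K_a = lim_{s→0} s^2·G(s) = K·8 / 15 = (8/15)·K.
e_ss = 16/K_a = 0.3 ⇒ K_a = 160/3 ⇒ K = (160/3)/(8/15) = 100.

100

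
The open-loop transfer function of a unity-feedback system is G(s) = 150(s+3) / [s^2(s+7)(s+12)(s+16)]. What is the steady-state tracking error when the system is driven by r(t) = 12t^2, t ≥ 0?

System type = 2 (two poles at s=0).
K_a = lim_{s→0} s^2·G(s) = 150·3 / (7·12·16) = 75/224.
r(t) = 12t^2 gives R(s) = 24/s^3.
e_ss = 24/K_a = 24/(75/224) = 71.68.

71.68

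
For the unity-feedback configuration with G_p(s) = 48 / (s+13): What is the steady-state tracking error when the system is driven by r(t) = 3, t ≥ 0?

39/61

The open loop has no poles at the origin → type 0 system.
K_p = lim_{s→0} G_p(s) = 48 / (13) = 48/13.
e_ss = 3/(1 + K_p) = 3/(61/13) = 39/61.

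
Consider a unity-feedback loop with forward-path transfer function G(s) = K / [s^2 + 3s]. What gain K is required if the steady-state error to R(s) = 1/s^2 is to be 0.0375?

80

The denominator has no term below 3s — 1 pole at s=0, type 1.
K_v = lim_{s→0} s·G(s) = K / 3 = (1/3)·K.
e_ss = 1/K_v = 0.0375 ⇒ K_v = 80/3 ⇒ K = (80/3)/(1/3) = 80.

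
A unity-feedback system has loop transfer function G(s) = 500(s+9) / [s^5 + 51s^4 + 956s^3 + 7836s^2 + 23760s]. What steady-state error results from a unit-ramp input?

5.28

Lowest-order denominator term is 23760s, so the open loop has 1 pole at the origin → type 1 system.
K_v = lim_{s→0} s·G(s) = 500·9 / 23760 = 25/132.
e_ss = 1/K_v = 1/(25/132) = 5.28.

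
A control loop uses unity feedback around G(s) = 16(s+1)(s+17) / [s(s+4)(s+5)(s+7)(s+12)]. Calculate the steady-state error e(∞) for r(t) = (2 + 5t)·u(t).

The open loop has one pole at the origin → type 1 system. By superposition:
  • 2: tracked with zero error.
  • 5t: e_ss = 5/K_v with K_v=17/105 → 525/17.
Total e_ss = 525/17.

525/17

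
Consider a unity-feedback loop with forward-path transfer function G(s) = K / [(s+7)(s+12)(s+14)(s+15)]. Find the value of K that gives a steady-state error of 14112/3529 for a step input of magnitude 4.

System type = 0 (no poles at s=0).
K_p = lim_{s→0} G(s) = K / (7·12·14·15) = (1/17640)·K.
e_ss = 4/(1 + K_p) = 14112/3529 ⇒ 1 + (1/17640)·K = 3529/3528 ⇒ K = 5.

5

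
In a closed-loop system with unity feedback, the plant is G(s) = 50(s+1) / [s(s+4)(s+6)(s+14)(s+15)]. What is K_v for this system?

System type = 1 (one pole at s=0).
K_v = lim_{s→0} s·G(s) = 50·1 / (4·6·14·15) = 5/504.

5/504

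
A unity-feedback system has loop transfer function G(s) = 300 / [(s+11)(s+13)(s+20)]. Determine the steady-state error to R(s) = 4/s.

The open loop has no poles at the origin → type 0 system.
K_p = lim_{s→0} G(s) = 300 / (11·13·20) = 15/143.
e_ss = 4/(1 + K_p) = 4/(158/143) = 286/79.

286/79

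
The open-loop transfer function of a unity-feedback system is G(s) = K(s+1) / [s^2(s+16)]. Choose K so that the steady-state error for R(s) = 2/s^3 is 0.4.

Two free integrators in G(s): this is a type 2 system.
K_a = lim_{s→0} s^2·G(s) = K·1 / (16) = 0.0625·K.
e_ss = 2/K_a = 0.4 ⇒ K_a = 5 ⇒ K = 5/0.0625 = 80.

80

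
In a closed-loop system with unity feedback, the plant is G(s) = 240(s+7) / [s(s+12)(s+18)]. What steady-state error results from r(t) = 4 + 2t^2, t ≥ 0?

System type = 1 (one pole at s=0). Treating each term separately:
  • 4: tracked with zero error.
  • 2t^2: a type-1 system cannot track it, e_ss → ∞.
The unbounded component dominates.

infinity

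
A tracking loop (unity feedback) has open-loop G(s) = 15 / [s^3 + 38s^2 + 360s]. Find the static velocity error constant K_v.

1/24

Lowest-order denominator term is 360s, so the open loop has 1 pole at the origin → type 1 system.
K_v = lim_{s→0} s·G(s) = 15 / 360 = 1/24.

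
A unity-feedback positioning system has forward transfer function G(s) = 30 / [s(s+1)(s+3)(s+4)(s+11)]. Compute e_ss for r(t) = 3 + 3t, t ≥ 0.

System type = 1 (one pole at s=0). Taking each input component in turn:
  • 3: tracked with zero error.
  • 3t: e_ss = 3/K_v with K_v=5/22 → 13.2.
Total e_ss = 13.2.

13.2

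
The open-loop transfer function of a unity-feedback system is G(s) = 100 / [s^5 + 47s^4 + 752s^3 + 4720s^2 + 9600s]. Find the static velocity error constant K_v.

The denominator has no term below 9600s — 1 pole at s=0, type 1.
K_v = lim_{s→0} s·G(s) = 100 / 9600 = 1/96.

1/96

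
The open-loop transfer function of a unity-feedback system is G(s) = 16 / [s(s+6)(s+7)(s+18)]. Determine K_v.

System type = 1 (one pole at s=0).
K_v = lim_{s→0} s·G(s) = 16 / (6·7·18) = 4/189.

4/189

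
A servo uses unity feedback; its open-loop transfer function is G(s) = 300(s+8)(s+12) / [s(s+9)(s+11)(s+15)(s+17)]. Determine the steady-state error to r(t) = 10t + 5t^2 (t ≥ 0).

One free integrator in G(s): this is a type 1 system. By superposition:
  • 10t: e_ss = 10/K_v with K_v=640/561 → 561/64.
  • 5t^2: a type-1 system cannot track it, e_ss → ∞.
The unbounded component dominates.

infinity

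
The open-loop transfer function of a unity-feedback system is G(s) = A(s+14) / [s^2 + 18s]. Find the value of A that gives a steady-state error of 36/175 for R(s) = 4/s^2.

25

The denominator has no term below 18s — 1 pole at s=0, type 1.
K_v = lim_{s→0} s·G(s) = A·14 / 18 = (7/9)·A.
e_ss = 4/K_v = 36/175 ⇒ K_v = 175/9 ⇒ A = (175/9)/(7/9) = 25.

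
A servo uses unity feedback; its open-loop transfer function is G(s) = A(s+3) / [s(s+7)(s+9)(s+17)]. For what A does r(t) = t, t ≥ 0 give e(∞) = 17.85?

20

System type = 1 (one pole at s=0).
K_v = lim_{s→0} s·G(s) = A·3 / (7·9·17) = (1/357)·A.
e_ss = 1/K_v = 17.85 ⇒ K_v = 20/357 ⇒ A = (20/357)/(1/357) = 20.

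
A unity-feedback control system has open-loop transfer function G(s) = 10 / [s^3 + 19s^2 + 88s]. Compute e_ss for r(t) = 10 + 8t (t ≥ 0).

70.4

Lowest-order denominator term is 88s, so the open loop has 1 pole at the origin → type 1 system. By superposition:
  • 10: tracked with zero error.
  • 8t: e_ss = 8/K_v with K_v=5/44 → 70.4.
Total e_ss = 70.4.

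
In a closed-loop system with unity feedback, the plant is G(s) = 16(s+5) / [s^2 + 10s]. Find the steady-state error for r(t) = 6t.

Lowest-order denominator term is 10s, so the open loop has 1 pole at the origin → type 1 system.
K_v = lim_{s→0} s·G(s) = 16·5 / 10 = 8.
e_ss = 6/K_v = 6/8 = 0.75.

0.75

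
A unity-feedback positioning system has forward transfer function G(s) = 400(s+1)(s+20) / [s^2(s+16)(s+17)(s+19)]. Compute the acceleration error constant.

G(s) has two factors of s in the denominator, so the system is type 2.
K_a = lim_{s→0} s^2·G(s) = 400·1·20 / (16·17·19) = 500/323.

500/323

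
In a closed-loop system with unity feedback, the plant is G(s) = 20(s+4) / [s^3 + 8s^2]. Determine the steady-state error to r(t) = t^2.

Lowest-order denominator term is 8s^2, so the open loop has 2 poles at the origin → type 2 system.
K_a = lim_{s→0} s^2·G(s) = 20·4 / 8 = 10.
r(t) = t^2 gives R(s) = 2/s^3.
e_ss = 2/K_a = 2/10 = 0.2.

0.2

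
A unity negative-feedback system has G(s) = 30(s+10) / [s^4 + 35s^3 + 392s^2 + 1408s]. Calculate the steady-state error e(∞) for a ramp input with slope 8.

2816/75

The denominator has no term below 1408s — 1 pole at s=0, type 1.
K_v = lim_{s→0} s·G(s) = 30·10 / 1408 = 75/352.
e_ss = 8/K_v = 8/(75/352) = 2816/75.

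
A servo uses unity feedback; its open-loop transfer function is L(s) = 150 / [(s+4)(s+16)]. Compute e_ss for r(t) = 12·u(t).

384/107

The open loop has no poles at the origin → type 0 system.
K_p = lim_{s→0} L(s) = 150 / (4·16) = 75/32.
e_ss = 12/(1 + K_p) = 12/(107/32) = 384/107.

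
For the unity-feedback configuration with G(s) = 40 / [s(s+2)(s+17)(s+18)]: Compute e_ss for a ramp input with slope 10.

System type = 1 (one pole at s=0).
K_v = lim_{s→0} s·G(s) = 40 / (2·17·18) = 10/153.
e_ss = 10/K_v = 10/(10/153) = 153.

153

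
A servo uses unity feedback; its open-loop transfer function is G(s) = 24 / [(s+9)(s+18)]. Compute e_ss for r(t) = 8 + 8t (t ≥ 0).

infinity

G(s) has no factors of s in the denominator, so the system is type 0. Treating each term separately:
  • 8: e_ss = 8/(1+K_p) with K_p=4/27 → 216/31.
  • 8t: a type-0 system cannot track it, e_ss → ∞.
The unbounded component dominates.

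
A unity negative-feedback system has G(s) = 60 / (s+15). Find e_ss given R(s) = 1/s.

G(s) has no factors of s in the denominator, so the system is type 0.
K_p = lim_{s→0} G(s) = 60 / (15) = 4.
e_ss = 1/(1 + K_p) = 1/5 = 0.2.

0.2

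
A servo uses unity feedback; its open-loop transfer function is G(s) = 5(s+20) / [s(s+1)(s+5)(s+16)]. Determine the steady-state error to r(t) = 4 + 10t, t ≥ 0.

8

System type = 1 (one pole at s=0). Treating each term separately:
  • 4: tracked with zero error.
  • 10t: e_ss = 10/K_v with K_v=1.25 → 8.
Total e_ss = 8.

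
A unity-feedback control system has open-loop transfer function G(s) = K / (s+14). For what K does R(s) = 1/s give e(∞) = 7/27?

System type = 0 (no poles at s=0).
K_p = lim_{s→0} G(s) = K / (14) = (1/14)·K.
e_ss = 1/(1 + K_p) = 7/27 ⇒ 1 + (1/14)·K = 27/7 ⇒ K = 40.

40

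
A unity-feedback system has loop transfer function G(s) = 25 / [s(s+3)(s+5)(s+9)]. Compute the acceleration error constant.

G(s) has one factor of s in the denominator, so the system is type 1.
K_a = lim_{s→0} s^2·G(s) = 0 (the extra factor of s kills the finite limit).

0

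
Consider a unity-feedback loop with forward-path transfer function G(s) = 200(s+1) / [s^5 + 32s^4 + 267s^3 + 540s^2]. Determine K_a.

Lowest-order denominator term is 540s^2, so the open loop has 2 poles at the origin → type 2 system.
K_a = lim_{s→0} s^2·G(s) = 200·1 / 540 = 10/27.

10/27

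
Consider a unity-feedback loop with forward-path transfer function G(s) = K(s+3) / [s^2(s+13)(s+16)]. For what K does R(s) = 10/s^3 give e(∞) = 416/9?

15

The open loop has two poles at the origin → type 2 system.
K_a = lim_{s→0} s^2·G(s) = K·3 / (13·16) = (3/208)·K.
e_ss = 10/K_a = 416/9 ⇒ K_a = 45/208 ⇒ K = (45/208)/(3/208) = 15.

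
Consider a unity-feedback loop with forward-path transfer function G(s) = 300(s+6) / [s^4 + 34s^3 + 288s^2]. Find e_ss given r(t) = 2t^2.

Factoring s^2 from the denominator leaves a polynomial with constant term 288, so the system is type 2.
K_a = lim_{s→0} s^2·G(s) = 300·6 / 288 = 6.25.
r(t) = 2t^2 gives R(s) = 4/s^3.
e_ss = 4/K_a = 4/6.25 = 0.64.

0.64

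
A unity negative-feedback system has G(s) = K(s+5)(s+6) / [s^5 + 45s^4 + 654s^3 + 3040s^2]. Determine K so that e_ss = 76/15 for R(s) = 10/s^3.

Lowest-order denominator term is 3040s^2, so the open loop has 2 poles at the origin → type 2 system.
K_a = lim_{s→0} s^2·G(s) = K·5·6 / 3040 = (3/304)·K.
e_ss = 10/K_a = 76/15 ⇒ K_a = 75/38 ⇒ K = (75/38)/(3/304) = 200.

200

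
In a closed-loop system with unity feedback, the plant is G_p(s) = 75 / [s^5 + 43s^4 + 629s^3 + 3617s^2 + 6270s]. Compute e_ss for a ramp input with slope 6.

The denominator has no term below 6270s — 1 pole at s=0, type 1.
K_v = lim_{s→0} s·G_p(s) = 75 / 6270 = 5/418.
e_ss = 6/K_v = 6/(5/418) = 501.6.

501.6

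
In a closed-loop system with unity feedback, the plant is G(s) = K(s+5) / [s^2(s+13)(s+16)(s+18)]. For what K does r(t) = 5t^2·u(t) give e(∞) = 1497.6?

5

System type = 2 (two poles at s=0).
K_a = lim_{s→0} s^2·G(s) = K·5 / (13·16·18) = (5/3744)·K.
e_ss = 10/K_a = 1497.6 ⇒ K_a = 25/3744 ⇒ K = (25/3744)/(5/3744) = 5.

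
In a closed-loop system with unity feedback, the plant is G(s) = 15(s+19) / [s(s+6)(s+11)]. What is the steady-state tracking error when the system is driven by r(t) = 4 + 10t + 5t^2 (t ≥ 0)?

infinity

The open loop has one pole at the origin → type 1 system. Taking each input component in turn:
  • 4: tracked with zero error.
  • 10t: e_ss = 10/K_v with K_v=95/22 → 44/19.
  • 5t^2: a type-1 system cannot track it, e_ss → ∞.
The unbounded component dominates.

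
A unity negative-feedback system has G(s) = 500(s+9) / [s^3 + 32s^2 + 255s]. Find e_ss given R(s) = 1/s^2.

Lowest-order denominator term is 255s, so the open loop has 1 pole at the origin → type 1 system.
K_v = lim_{s→0} s·G(s) = 500·9 / 255 = 300/17.
e_ss = 1/K_v = 1/(300/17) = 17/300.

17/300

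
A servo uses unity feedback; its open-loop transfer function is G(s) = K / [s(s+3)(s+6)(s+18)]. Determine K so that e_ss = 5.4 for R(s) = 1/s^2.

60

One free integrator in G(s): this is a type 1 system.
K_v = lim_{s→0} s·G(s) = K / (3·6·18) = (1/324)·K.
e_ss = 1/K_v = 5.4 ⇒ K_v = 5/27 ⇒ K = (5/27)/(1/324) = 60.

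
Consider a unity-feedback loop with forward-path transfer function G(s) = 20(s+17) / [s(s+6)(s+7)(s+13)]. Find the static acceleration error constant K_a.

0

System type = 1 (one pole at s=0).
K_a = lim_{s→0} s^2·G(s) = 0 (the extra factor of s kills the finite limit).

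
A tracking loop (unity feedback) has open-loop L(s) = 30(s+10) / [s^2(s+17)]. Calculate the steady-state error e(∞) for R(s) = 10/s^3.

System type = 2 (two poles at s=0).
K_a = lim_{s→0} s^2·L(s) = 30·10 / (17) = 300/17.
r(t) = 5t^2 gives R(s) = 10/s^3.
e_ss = 10/K_a = 10/(300/17) = 17/30.

17/30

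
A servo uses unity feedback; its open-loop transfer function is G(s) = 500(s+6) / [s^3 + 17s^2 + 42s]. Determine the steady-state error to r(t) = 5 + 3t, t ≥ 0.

0.042

The denominator has no term below 42s — 1 pole at s=0, type 1. Treating each term separately:
  • 5: tracked with zero error.
  • 3t: e_ss = 3/K_v with K_v=500/7 → 0.042.
Total e_ss = 0.042.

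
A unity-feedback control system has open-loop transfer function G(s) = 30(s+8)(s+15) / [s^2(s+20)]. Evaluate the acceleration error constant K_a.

Two free integrators in G(s): this is a type 2 system.
K_a = lim_{s→0} s^2·G(s) = 30·8·15 / (20) = 180.

180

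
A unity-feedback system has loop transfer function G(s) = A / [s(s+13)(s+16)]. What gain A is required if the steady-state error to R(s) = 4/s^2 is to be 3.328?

250

One free integrator in G(s): this is a type 1 system.
K_v = lim_{s→0} s·G(s) = A / (13·16) = (1/208)·A.
e_ss = 4/K_v = 3.328 ⇒ K_v = 125/104 ⇒ A = (125/104)/(1/208) = 250.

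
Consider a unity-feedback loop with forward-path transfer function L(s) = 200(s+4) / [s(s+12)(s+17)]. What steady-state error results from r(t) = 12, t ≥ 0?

One free integrator in L(s): this is a type 1 system.
A type-1 system has K_p = ∞, so it tracks a step input with zero steady-state error.

0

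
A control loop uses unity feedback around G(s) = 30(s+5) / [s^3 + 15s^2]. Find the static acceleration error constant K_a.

Factoring s^2 from the denominator leaves a polynomial with constant term 15, so the system is type 2.
K_a = lim_{s→0} s^2·G(s) = 30·5 / 15 = 10.

10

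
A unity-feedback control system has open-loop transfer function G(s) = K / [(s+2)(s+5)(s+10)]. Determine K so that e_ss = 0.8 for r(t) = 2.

150

No free integrators in G(s): this is a type 0 system.
K_p = lim_{s→0} G(s) = K / (2·5·10) = 0.01·K.
e_ss = 2/(1 + K_p) = 0.8 ⇒ 1 + 0.01·K = 2.5 ⇒ K = 150.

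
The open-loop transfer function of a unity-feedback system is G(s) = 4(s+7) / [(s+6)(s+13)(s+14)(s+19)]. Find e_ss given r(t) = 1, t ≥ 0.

G(s) has no factors of s in the denominator, so the system is type 0.
K_p = lim_{s→0} G(s) = 4·7 / (6·13·14·19) = 1/741.
e_ss = 1/(1 + K_p) = 1/(742/741) = 741/742.

741/742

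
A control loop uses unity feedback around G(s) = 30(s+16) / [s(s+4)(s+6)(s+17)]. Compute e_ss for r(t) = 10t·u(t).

System type = 1 (one pole at s=0).
K_v = lim_{s→0} s·G(s) = 30·16 / (4·6·17) = 20/17.
e_ss = 10/K_v = 10/(20/17) = 8.5.

8.5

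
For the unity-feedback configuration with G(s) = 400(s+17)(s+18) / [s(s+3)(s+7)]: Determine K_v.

40800/7

The open loop has one pole at the origin → type 1 system.
K_v = lim_{s→0} s·G(s) = 400·17·18 / (3·7) = 40800/7.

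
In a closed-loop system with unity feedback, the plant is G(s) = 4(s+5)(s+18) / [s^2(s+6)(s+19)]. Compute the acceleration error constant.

Two free integrators in G(s): this is a type 2 system.
K_a = lim_{s→0} s^2·G(s) = 4·5·18 / (6·19) = 60/19.

60/19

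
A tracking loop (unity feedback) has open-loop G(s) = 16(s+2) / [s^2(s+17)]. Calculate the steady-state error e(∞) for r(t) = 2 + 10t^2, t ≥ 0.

10.625

The open loop has two poles at the origin → type 2 system. Treating each term separately:
  • 2: tracked with zero error.
  • 10t^2: e_ss = 20/K_a with K_a=32/17 → 10.625.
Total e_ss = 10.625.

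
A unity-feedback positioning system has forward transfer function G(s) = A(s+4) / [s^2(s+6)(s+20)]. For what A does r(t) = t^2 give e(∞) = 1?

System type = 2 (two poles at s=0).
K_a = lim_{s→0} s^2·G(s) = A·4 / (6·20) = (1/30)·A.
e_ss = 2/K_a = 1 ⇒ K_a = 2 ⇒ A = 2/(1/30) = 60.

60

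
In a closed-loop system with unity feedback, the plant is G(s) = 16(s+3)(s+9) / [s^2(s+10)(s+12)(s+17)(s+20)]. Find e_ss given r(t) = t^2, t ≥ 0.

Two free integrators in G(s): this is a type 2 system.
K_a = lim_{s→0} s^2·G(s) = 16·3·9 / (10·12·17·20) = 9/850.
r(t) = t^2 gives R(s) = 2/s^3.
e_ss = 2/K_a = 2/(9/850) = 1700/9.

1700/9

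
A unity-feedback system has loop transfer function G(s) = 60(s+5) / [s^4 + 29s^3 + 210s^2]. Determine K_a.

The denominator has no term below 210s^2 — 2 poles at s=0, type 2.
K_a = lim_{s→0} s^2·G(s) = 60·5 / 210 = 10/7.

10/7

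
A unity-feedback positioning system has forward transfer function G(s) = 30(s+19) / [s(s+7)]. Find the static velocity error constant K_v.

570/7

One free integrator in G(s): this is a type 1 system.
K_v = lim_{s→0} s·G(s) = 30·19 / (7) = 570/7.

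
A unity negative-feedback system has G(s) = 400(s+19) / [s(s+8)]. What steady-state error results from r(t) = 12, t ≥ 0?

System type = 1 (one pole at s=0).
A type-1 system has K_p = ∞, so it tracks a step input with zero steady-state error.

0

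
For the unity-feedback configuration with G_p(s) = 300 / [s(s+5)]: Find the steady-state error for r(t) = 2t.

1/30

The open loop has one pole at the origin → type 1 system.
K_v = lim_{s→0} s·G_p(s) = 300 / (5) = 60.
e_ss = 2/K_v = 2/60 = 1/30.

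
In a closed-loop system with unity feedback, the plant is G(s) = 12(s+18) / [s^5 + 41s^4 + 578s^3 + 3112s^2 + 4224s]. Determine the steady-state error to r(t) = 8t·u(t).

Factoring s from the denominator leaves a polynomial with constant term 4224, so the system is type 1.
K_v = lim_{s→0} s·G(s) = 12·18 / 4224 = 9/176.
e_ss = 8/K_v = 8/(9/176) = 1408/9.

1408/9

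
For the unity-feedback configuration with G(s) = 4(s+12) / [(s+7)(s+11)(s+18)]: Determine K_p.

The open loop has no poles at the origin → type 0 system.
K_p = lim_{s→0} G(s) = 4·12 / (7·11·18) = 8/231.

8/231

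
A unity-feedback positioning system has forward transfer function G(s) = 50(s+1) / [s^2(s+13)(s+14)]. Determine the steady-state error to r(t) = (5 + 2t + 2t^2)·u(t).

System type = 2 (two poles at s=0). By superposition:
  • 5: tracked with zero error.
  • 2t: tracked with zero error.
  • 2t^2: e_ss = 4/K_a with K_a=25/91 → 14.56.
Total e_ss = 14.56.

14.56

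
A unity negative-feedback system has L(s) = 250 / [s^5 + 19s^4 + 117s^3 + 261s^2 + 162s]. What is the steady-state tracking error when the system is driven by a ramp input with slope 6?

3.888

Factoring s from the denominator leaves a polynomial with constant term 162, so the system is type 1.
K_v = lim_{s→0} s·L(s) = 250 / 162 = 125/81.
e_ss = 6/K_v = 6/(125/81) = 3.888.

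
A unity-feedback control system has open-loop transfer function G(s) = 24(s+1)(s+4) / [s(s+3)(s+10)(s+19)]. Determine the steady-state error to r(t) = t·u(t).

G(s) has one factor of s in the denominator, so the system is type 1.
K_v = lim_{s→0} s·G(s) = 24·1·4 / (3·10·19) = 16/95.
e_ss = 1/K_v = 1/(16/95) = 5.9375.

5.9375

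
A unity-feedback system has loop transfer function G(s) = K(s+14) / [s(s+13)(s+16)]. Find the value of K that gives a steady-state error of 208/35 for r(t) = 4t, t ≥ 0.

10

System type = 1 (one pole at s=0).
K_v = lim_{s→0} s·G(s) = K·14 / (13·16) = (7/104)·K.
e_ss = 4/K_v = 208/35 ⇒ K_v = 35/52 ⇒ K = (35/52)/(7/104) = 10.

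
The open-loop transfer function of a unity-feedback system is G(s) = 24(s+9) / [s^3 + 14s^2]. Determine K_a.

108/7

The denominator has no term below 14s^2 — 2 poles at s=0, type 2.
K_a = lim_{s→0} s^2·G(s) = 24·9 / 14 = 108/7.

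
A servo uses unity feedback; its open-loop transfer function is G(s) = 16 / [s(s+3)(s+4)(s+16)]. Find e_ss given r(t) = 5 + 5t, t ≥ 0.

One free integrator in G(s): this is a type 1 system. By superposition:
  • 5: tracked with zero error.
  • 5t: e_ss = 5/K_v with K_v=1/12 → 60.
Total e_ss = 60.

60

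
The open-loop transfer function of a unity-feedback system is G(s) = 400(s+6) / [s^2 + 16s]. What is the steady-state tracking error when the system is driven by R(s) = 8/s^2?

4/75

Factoring s from the denominator leaves a polynomial with constant term 16, so the system is type 1.
K_v = lim_{s→0} s·G(s) = 400·6 / 16 = 150.
e_ss = 8/K_v = 8/150 = 4/75.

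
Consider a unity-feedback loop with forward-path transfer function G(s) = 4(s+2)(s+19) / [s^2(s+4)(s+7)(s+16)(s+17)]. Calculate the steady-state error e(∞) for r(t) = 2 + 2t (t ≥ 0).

0

The open loop has two poles at the origin → type 2 system. Taking each input component in turn:
  • 2: tracked with zero error.
  • 2t: tracked with zero error.
Total e_ss = 0.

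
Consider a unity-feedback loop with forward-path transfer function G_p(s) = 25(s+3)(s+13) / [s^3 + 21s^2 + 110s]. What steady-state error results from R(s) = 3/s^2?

Factoring s from the denominator leaves a polynomial with constant term 110, so the system is type 1.
K_v = lim_{s→0} s·G_p(s) = 25·3·13 / 110 = 195/22.
e_ss = 3/K_v = 3/(195/22) = 22/65.

22/65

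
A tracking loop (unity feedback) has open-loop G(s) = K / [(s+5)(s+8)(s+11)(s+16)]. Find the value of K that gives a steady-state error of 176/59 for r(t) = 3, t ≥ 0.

40

No free integrators in G(s): this is a type 0 system.
K_p = lim_{s→0} G(s) = K / (5·8·11·16) = (1/7040)·K.
e_ss = 3/(1 + K_p) = 176/59 ⇒ 1 + (1/7040)·K = 177/176 ⇒ K = 40.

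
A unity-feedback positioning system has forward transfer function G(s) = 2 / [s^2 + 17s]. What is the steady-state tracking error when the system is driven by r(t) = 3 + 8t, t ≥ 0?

The denominator has no term below 17s — 1 pole at s=0, type 1. Treating each term separately:
  • 3: tracked with zero error.
  • 8t: e_ss = 8/K_v with K_v=2/17 → 68.
Total e_ss = 68.

68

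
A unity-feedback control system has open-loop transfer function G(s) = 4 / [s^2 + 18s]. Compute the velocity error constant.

Factoring s from the denominator leaves a polynomial with constant term 18, so the system is type 1.
K_v = lim_{s→0} s·G(s) = 4 / 18 = 2/9.

2/9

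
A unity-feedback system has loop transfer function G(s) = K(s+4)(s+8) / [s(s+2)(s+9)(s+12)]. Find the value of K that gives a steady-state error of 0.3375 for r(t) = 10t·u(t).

The open loop has one pole at the origin → type 1 system.
K_v = lim_{s→0} s·G(s) = K·4·8 / (2·9·12) = (4/27)·K.
e_ss = 10/K_v = 0.3375 ⇒ K_v = 800/27 ⇒ K = (800/27)/(4/27) = 200.

200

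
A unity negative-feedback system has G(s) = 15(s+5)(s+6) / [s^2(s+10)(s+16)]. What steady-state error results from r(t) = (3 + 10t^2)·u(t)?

64/9

Two free integrators in G(s): this is a type 2 system. Taking each input component in turn:
  • 3: tracked with zero error.
  • 10t^2: e_ss = 20/K_a with K_a=2.8125 → 64/9.
Total e_ss = 64/9.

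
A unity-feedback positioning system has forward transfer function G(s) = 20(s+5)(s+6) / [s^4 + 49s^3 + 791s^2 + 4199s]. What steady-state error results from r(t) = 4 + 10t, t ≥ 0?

4199/60

Lowest-order denominator term is 4199s, so the open loop has 1 pole at the origin → type 1 system. By superposition:
  • 4: tracked with zero error.
  • 10t: e_ss = 10/K_v with K_v=600/4199 → 4199/60.
Total e_ss = 4199/60.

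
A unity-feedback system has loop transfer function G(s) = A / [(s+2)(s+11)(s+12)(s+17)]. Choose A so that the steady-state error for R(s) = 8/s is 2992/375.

12

System type = 0 (no poles at s=0).
K_p = lim_{s→0} G(s) = A / (2·11·12·17) = (1/4488)·A.
e_ss = 8/(1 + K_p) = 2992/375 ⇒ 1 + (1/4488)·A = 375/374 ⇒ A = 12.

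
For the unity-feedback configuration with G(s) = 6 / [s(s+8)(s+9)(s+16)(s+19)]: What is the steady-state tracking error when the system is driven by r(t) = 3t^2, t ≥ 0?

infinity

G(s) has one factor of s in the denominator, so the system is type 1.
For a type-1 system K_a = 0, so e_ss to a parabolic input is unbounded.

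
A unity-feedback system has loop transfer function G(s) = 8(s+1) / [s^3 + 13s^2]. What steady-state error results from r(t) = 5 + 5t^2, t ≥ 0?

16.25

Lowest-order denominator term is 13s^2, so the open loop has 2 poles at the origin → type 2 system. Taking each input component in turn:
  • 5: tracked with zero error.
  • 5t^2: e_ss = 10/K_a with K_a=8/13 → 16.25.
Total e_ss = 16.25.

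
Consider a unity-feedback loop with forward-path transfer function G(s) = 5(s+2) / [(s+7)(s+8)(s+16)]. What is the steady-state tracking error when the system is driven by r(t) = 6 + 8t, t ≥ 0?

System type = 0 (no poles at s=0). Taking each input component in turn:
  • 6: e_ss = 6/(1+K_p) with K_p=5/448 → 896/151.
  • 8t: a type-0 system cannot track it, e_ss → ∞.
The unbounded component dominates.

infinity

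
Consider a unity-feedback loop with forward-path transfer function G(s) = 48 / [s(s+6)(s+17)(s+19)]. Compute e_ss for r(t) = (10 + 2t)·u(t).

80.75

G(s) has one factor of s in the denominator, so the system is type 1. By superposition:
  • 10: tracked with zero error.
  • 2t: e_ss = 2/K_v with K_v=8/323 → 80.75.
Total e_ss = 80.75.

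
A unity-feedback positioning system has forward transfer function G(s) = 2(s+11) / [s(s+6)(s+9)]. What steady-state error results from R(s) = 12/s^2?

324/11

One free integrator in G(s): this is a type 1 system.
K_v = lim_{s→0} s·G(s) = 2·11 / (6·9) = 11/27.
e_ss = 12/K_v = 12/(11/27) = 324/11.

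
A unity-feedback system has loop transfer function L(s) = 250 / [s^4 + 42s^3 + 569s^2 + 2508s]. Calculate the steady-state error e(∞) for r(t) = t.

The denominator has no term below 2508s — 1 pole at s=0, type 1.
K_v = lim_{s→0} s·L(s) = 250 / 2508 = 125/1254.
e_ss = 1/K_v = 1/(125/1254) = 10.032.

10.032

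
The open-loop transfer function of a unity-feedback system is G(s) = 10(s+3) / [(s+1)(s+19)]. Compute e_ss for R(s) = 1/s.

G(s) has no factors of s in the denominator, so the system is type 0.
K_p = lim_{s→0} G(s) = 10·3 / (1·19) = 30/19.
e_ss = 1/(1 + K_p) = 1/(49/19) = 19/49.

19/49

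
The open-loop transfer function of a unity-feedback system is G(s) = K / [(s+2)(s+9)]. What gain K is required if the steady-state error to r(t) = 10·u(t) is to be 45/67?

System type = 0 (no poles at s=0).
K_p = lim_{s→0} G(s) = K / (2·9) = (1/18)·K.
e_ss = 10/(1 + K_p) = 45/67 ⇒ 1 + (1/18)·K = 134/9 ⇒ K = 250.

250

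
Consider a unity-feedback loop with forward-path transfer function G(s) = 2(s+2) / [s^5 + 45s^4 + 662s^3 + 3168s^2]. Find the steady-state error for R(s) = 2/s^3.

Lowest-order denominator term is 3168s^2, so the open loop has 2 poles at the origin → type 2 system.
K_a = lim_{s→0} s^2·G(s) = 2·2 / 3168 = 1/792.
r(t) = t^2 gives R(s) = 2/s^3.
e_ss = 2/K_a = 2/(1/792) = 1584.

1584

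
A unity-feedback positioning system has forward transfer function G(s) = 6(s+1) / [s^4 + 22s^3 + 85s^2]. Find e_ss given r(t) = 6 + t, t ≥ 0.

Factoring s^2 from the denominator leaves a polynomial with constant term 85, so the system is type 2. Taking each input component in turn:
  • 6: tracked with zero error.
  • t: tracked with zero error.
Total e_ss = 0.

0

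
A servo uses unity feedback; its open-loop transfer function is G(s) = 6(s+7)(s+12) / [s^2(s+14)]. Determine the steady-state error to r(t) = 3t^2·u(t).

1/6

System type = 2 (two poles at s=0).
K_a = lim_{s→0} s^2·G(s) = 6·7·12 / (14) = 36.
r(t) = 3t^2 gives R(s) = 6/s^3.
e_ss = 6/K_a = 6/36 = 1/6.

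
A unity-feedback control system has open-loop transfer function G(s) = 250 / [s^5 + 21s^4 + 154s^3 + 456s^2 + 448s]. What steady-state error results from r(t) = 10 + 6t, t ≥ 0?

10.752

Factoring s from the denominator leaves a polynomial with constant term 448, so the system is type 1. Taking each input component in turn:
  • 10: tracked with zero error.
  • 6t: e_ss = 6/K_v with K_v=125/224 → 10.752.
Total e_ss = 10.752.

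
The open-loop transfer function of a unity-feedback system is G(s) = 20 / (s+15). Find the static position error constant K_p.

4/3

The open loop has no poles at the origin → type 0 system.
K_p = lim_{s→0} G(s) = 20 / (15) = 4/3.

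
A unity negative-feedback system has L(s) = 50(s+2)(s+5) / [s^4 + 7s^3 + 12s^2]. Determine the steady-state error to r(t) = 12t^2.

0.576

The denominator has no term below 12s^2 — 2 poles at s=0, type 2.
K_a = lim_{s→0} s^2·L(s) = 50·2·5 / 12 = 125/3.
r(t) = 12t^2 gives R(s) = 24/s^3.
e_ss = 24/K_a = 24/(125/3) = 0.576.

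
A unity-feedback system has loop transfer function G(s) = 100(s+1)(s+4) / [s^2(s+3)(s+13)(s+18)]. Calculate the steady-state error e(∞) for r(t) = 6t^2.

21.06

Two free integrators in G(s): this is a type 2 system.
K_a = lim_{s→0} s^2·G(s) = 100·1·4 / (3·13·18) = 200/351.
r(t) = 6t^2 gives R(s) = 12/s^3.
e_ss = 12/K_a = 12/(200/351) = 21.06.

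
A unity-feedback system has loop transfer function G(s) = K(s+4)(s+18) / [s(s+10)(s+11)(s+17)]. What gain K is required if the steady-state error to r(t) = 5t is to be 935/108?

15

The open loop has one pole at the origin → type 1 system.
K_v = lim_{s→0} s·G(s) = K·4·18 / (10·11·17) = (36/935)·K.
e_ss = 5/K_v = 935/108 ⇒ K_v = 108/187 ⇒ K = (108/187)/(36/935) = 15.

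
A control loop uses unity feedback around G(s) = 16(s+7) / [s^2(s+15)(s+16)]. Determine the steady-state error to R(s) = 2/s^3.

30/7

The open loop has two poles at the origin → type 2 system.
K_a = lim_{s→0} s^2·G(s) = 16·7 / (15·16) = 7/15.
r(t) = t^2 gives R(s) = 2/s^3.
e_ss = 2/K_a = 2/(7/15) = 30/7.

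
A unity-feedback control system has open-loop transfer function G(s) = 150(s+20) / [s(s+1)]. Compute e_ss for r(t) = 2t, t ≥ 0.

1/1500

One free integrator in G(s): this is a type 1 system.
K_v = lim_{s→0} s·G(s) = 150·20 / (1) = 3000.
e_ss = 2/K_v = 2/3000 = 1/1500.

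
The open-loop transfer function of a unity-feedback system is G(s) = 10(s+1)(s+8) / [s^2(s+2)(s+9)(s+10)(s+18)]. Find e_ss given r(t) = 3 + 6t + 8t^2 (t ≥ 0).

The open loop has two poles at the origin → type 2 system. Treating each term separately:
  • 3: tracked with zero error.
  • 6t: tracked with zero error.
  • 8t^2: e_ss = 16/K_a with K_a=2/81 → 648.
Total e_ss = 648.

648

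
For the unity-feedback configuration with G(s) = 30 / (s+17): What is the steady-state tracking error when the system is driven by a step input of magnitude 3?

51/47

No free integrators in G(s): this is a type 0 system.
K_p = lim_{s→0} G(s) = 30 / (17) = 30/17.
e_ss = 3/(1 + K_p) = 3/(47/17) = 51/47.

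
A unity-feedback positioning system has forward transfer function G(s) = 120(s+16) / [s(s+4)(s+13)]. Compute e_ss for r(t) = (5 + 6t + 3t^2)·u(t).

System type = 1 (one pole at s=0). Taking each input component in turn:
  • 5: tracked with zero error.
  • 6t: e_ss = 6/K_v with K_v=480/13 → 0.1625.
  • 3t^2: a type-1 system cannot track it, e_ss → ∞.
The unbounded component dominates.

infinity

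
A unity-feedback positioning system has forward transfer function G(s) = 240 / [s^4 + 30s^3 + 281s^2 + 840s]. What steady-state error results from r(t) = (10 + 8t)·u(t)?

28

The denominator has no term below 840s — 1 pole at s=0, type 1. Treating each term separately:
  • 10: tracked with zero error.
  • 8t: e_ss = 8/K_v with K_v=2/7 → 28.
Total e_ss = 28.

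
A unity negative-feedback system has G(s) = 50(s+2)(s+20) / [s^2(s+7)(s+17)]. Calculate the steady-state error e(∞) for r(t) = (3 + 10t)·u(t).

0

G(s) has two factors of s in the denominator, so the system is type 2. Treating each term separately:
  • 3: tracked with zero error.
  • 10t: tracked with zero error.
Total e_ss = 0.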